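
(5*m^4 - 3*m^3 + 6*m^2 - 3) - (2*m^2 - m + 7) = 5*m^4 - 3*m^3 + 4*m^2 + m - 10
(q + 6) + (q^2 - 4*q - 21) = q^2 - 3*q - 15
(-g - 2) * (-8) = 8*g + 16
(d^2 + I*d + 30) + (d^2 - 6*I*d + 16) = 2*d^2 - 5*I*d + 46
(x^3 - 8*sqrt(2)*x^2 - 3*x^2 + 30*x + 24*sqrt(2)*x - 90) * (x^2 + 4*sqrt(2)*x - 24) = x^5 - 4*sqrt(2)*x^4 - 3*x^4 - 58*x^3 + 12*sqrt(2)*x^3 + 174*x^2 + 312*sqrt(2)*x^2 - 936*sqrt(2)*x - 720*x + 2160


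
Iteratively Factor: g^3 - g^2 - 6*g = (g)*(g^2 - g - 6) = g*(g + 2)*(g - 3)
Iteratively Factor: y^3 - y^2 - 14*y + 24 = (y - 3)*(y^2 + 2*y - 8) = (y - 3)*(y - 2)*(y + 4)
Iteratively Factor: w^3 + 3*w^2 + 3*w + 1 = (w + 1)*(w^2 + 2*w + 1) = (w + 1)^2*(w + 1)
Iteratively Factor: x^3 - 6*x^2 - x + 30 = (x + 2)*(x^2 - 8*x + 15) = (x - 5)*(x + 2)*(x - 3)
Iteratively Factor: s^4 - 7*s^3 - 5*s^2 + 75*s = (s - 5)*(s^3 - 2*s^2 - 15*s) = (s - 5)^2*(s^2 + 3*s) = s*(s - 5)^2*(s + 3)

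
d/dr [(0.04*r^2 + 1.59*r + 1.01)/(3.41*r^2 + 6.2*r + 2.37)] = (-5.1739*r^2 - 6.6986*r - 2.4937)/(11.6281*r^4 + 42.284*r^3 + 54.6034*r^2 + 29.388*r + 5.6169)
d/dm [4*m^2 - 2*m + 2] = 8*m - 2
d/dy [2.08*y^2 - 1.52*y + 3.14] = 4.16*y - 1.52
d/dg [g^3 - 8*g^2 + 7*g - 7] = 3*g^2 - 16*g + 7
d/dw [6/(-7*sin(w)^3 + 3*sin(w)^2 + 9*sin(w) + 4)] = 18*(7*sin(w)^2 - 2*sin(w) - 3)*cos(w)/(-7*sin(w)^3 + 3*sin(w)^2 + 9*sin(w) + 4)^2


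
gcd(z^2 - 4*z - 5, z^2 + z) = z + 1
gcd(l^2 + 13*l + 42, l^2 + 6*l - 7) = l + 7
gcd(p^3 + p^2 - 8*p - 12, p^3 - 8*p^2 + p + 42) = p^2 - p - 6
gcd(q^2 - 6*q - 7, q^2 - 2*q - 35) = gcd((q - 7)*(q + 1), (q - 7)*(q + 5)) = q - 7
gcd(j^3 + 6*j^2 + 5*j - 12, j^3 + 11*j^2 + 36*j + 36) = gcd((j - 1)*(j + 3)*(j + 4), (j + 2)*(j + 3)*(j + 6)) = j + 3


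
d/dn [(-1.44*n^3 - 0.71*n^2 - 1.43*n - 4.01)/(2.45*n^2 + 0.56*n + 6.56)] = (-3.528*n^4 - 1.6128*n^3 - 25.2333*n^2 + 10.3338*n - 7.1352)/(6.0025*n^4 + 2.744*n^3 + 32.4576*n^2 + 7.3472*n + 43.0336)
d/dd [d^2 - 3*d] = 2*d - 3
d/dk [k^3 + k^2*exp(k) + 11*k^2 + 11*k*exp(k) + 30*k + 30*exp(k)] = k^2*exp(k) + 3*k^2 + 13*k*exp(k) + 22*k + 41*exp(k) + 30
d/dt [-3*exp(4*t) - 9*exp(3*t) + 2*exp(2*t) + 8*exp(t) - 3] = (-12*exp(3*t) - 27*exp(2*t) + 4*exp(t) + 8)*exp(t)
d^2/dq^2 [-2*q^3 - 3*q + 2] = -12*q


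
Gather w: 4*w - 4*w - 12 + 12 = 0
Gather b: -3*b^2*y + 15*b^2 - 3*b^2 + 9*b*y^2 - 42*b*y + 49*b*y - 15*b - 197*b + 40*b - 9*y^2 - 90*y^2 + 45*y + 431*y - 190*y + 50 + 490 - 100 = b^2*(12 - 3*y) + b*(9*y^2 + 7*y - 172) - 99*y^2 + 286*y + 440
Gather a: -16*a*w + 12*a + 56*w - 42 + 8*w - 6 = a*(12 - 16*w) + 64*w - 48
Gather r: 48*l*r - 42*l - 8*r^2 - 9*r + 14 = -42*l - 8*r^2 + r*(48*l - 9) + 14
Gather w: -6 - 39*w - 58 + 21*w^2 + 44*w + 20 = 21*w^2 + 5*w - 44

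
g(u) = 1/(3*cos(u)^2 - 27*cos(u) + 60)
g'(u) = (6*sin(u)*cos(u) - 27*sin(u))/(3*cos(u)^2 - 27*cos(u) + 60)^2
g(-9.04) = 0.01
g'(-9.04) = 0.00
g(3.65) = 0.01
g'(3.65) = 0.00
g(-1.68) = 0.02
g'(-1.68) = 0.01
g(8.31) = 0.01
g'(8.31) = -0.01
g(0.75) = 0.02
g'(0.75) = -0.01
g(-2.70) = 0.01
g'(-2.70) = 0.00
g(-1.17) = 0.02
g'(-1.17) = 0.01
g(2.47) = 0.01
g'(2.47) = -0.00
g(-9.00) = 0.01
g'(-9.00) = 0.00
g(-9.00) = 0.01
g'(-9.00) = 0.00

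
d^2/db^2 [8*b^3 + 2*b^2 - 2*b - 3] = 48*b + 4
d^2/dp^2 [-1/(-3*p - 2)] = 18/(3*p + 2)^3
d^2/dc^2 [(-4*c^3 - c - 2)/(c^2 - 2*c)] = 2*(-17*c^3 - 6*c^2 + 12*c - 8)/(c^3*(c^3 - 6*c^2 + 12*c - 8))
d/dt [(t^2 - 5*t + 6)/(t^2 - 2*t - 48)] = 3*(t^2 - 36*t + 84)/(t^4 - 4*t^3 - 92*t^2 + 192*t + 2304)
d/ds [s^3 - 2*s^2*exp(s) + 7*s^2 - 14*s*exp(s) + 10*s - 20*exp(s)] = -2*s^2*exp(s) + 3*s^2 - 18*s*exp(s) + 14*s - 34*exp(s) + 10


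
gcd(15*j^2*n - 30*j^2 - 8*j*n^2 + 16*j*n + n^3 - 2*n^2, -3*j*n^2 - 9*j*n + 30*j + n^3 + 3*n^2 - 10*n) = 3*j*n - 6*j - n^2 + 2*n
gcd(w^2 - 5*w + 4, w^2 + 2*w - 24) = w - 4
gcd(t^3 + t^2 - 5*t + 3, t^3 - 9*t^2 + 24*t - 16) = t - 1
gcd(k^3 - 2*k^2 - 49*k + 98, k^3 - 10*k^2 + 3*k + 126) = k - 7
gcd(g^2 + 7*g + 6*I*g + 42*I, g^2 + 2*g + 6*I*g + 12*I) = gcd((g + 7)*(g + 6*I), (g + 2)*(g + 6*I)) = g + 6*I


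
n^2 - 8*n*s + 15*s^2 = (n - 5*s)*(n - 3*s)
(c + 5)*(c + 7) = c^2 + 12*c + 35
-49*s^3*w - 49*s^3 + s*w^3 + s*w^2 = (-7*s + w)*(7*s + w)*(s*w + s)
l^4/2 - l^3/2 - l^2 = l^2*(l/2 + 1/2)*(l - 2)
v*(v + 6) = v^2 + 6*v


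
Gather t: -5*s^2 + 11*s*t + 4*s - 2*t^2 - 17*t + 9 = -5*s^2 + 4*s - 2*t^2 + t*(11*s - 17) + 9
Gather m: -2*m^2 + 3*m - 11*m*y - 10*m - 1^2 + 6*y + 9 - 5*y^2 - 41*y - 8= -2*m^2 + m*(-11*y - 7) - 5*y^2 - 35*y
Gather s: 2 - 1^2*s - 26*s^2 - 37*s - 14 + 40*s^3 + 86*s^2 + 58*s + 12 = 40*s^3 + 60*s^2 + 20*s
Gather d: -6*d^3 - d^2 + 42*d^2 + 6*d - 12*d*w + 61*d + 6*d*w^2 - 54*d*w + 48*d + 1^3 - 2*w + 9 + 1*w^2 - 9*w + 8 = -6*d^3 + 41*d^2 + d*(6*w^2 - 66*w + 115) + w^2 - 11*w + 18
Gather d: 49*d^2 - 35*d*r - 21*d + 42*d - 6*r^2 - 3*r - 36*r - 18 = 49*d^2 + d*(21 - 35*r) - 6*r^2 - 39*r - 18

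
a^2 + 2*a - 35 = (a - 5)*(a + 7)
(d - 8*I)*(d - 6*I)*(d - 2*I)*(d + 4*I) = d^4 - 12*I*d^3 - 12*d^2 - 208*I*d - 384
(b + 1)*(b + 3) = b^2 + 4*b + 3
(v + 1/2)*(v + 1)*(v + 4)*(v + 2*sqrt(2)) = v^4 + 2*sqrt(2)*v^3 + 11*v^3/2 + 13*v^2/2 + 11*sqrt(2)*v^2 + 2*v + 13*sqrt(2)*v + 4*sqrt(2)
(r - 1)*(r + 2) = r^2 + r - 2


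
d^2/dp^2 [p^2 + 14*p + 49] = 2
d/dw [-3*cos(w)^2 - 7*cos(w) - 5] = (6*cos(w) + 7)*sin(w)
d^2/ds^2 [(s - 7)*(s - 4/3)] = 2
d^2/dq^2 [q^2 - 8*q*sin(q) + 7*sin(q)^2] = 8*q*sin(q) - 28*sin(q)^2 - 16*cos(q) + 16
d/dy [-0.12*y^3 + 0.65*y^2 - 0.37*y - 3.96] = -0.36*y^2 + 1.3*y - 0.37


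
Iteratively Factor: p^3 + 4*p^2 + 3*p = (p + 3)*(p^2 + p) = p*(p + 3)*(p + 1)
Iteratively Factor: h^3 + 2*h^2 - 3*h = (h)*(h^2 + 2*h - 3) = h*(h + 3)*(h - 1)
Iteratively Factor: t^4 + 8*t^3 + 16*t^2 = (t)*(t^3 + 8*t^2 + 16*t) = t*(t + 4)*(t^2 + 4*t) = t^2*(t + 4)*(t + 4)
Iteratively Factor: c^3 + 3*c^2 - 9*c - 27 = (c + 3)*(c^2 - 9) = (c + 3)^2*(c - 3)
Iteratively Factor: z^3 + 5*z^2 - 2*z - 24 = (z + 3)*(z^2 + 2*z - 8) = (z - 2)*(z + 3)*(z + 4)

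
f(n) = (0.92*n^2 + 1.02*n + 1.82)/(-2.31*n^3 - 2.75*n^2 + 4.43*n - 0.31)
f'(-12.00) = 0.00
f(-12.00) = 0.03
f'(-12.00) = 0.00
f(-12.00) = 0.03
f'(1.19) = 5.34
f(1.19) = -1.53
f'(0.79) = 128.65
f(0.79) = 9.57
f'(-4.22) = 0.06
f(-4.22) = 0.13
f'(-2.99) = 0.33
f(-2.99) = 0.30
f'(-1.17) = 0.12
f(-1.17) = -0.34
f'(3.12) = 0.08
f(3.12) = -0.17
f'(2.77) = 0.12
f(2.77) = -0.20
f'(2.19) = 0.26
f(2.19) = -0.30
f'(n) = (1.84*n + 1.02)/(-2.31*n^3 - 2.75*n^2 + 4.43*n - 0.31) + (0.92*n^2 + 1.02*n + 1.82)*(6.93*n^2 + 5.5*n - 4.43)/(-2.31*n^3 - 2.75*n^2 + 4.43*n - 0.31)^2 = (2.1252*n^4 + 4.7124*n^3 + 19.4932*n^2 + 9.4396*n - 8.3788)/(5.3361*n^6 + 12.705*n^5 - 12.9041*n^4 - 22.9328*n^3 + 21.3299*n^2 - 2.7466*n + 0.0961)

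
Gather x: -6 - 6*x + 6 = -6*x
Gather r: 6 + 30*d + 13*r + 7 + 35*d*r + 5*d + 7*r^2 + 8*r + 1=35*d + 7*r^2 + r*(35*d + 21) + 14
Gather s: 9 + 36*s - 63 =36*s - 54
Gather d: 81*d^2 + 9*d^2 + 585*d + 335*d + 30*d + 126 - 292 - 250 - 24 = 90*d^2 + 950*d - 440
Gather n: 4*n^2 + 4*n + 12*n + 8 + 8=4*n^2 + 16*n + 16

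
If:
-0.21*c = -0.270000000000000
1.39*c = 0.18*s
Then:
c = 1.29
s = 9.93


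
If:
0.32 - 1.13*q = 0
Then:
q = 0.28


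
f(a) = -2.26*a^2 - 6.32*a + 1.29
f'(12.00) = -60.56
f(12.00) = -399.99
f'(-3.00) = 7.24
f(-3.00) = -0.09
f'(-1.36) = -0.17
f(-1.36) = 5.71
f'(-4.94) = 16.01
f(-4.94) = -22.64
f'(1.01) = -10.89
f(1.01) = -7.40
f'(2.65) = -18.30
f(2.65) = -31.33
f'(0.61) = -9.08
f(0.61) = -3.41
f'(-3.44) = 9.23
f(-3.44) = -3.71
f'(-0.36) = -4.69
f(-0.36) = 3.27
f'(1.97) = -15.22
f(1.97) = -19.93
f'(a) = -4.52*a - 6.32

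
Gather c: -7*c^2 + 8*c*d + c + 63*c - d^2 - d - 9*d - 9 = -7*c^2 + c*(8*d + 64) - d^2 - 10*d - 9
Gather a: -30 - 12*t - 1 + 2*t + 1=-10*t - 30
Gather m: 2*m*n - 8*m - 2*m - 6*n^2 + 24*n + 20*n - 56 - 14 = m*(2*n - 10) - 6*n^2 + 44*n - 70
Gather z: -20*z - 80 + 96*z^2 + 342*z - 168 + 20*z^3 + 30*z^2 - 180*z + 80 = 20*z^3 + 126*z^2 + 142*z - 168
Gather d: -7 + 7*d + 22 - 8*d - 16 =-d - 1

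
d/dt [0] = 0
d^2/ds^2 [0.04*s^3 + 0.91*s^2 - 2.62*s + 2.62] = 0.24*s + 1.82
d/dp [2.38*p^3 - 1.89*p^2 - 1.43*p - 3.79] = 7.14*p^2 - 3.78*p - 1.43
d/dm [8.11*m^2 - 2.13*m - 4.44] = 16.22*m - 2.13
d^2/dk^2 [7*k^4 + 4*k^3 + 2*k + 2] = 12*k*(7*k + 2)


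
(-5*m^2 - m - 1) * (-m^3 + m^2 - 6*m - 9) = 5*m^5 - 4*m^4 + 30*m^3 + 50*m^2 + 15*m + 9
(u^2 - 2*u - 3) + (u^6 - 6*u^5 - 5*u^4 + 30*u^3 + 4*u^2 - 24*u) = u^6 - 6*u^5 - 5*u^4 + 30*u^3 + 5*u^2 - 26*u - 3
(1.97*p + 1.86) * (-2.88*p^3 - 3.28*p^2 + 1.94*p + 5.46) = -5.6736*p^4 - 11.8184*p^3 - 2.279*p^2 + 14.3646*p + 10.1556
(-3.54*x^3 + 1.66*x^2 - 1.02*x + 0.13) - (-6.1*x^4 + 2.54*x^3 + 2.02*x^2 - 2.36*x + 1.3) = 6.1*x^4 - 6.08*x^3 - 0.36*x^2 + 1.34*x - 1.17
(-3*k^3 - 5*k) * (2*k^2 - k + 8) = -6*k^5 + 3*k^4 - 34*k^3 + 5*k^2 - 40*k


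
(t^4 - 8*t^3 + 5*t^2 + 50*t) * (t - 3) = t^5 - 11*t^4 + 29*t^3 + 35*t^2 - 150*t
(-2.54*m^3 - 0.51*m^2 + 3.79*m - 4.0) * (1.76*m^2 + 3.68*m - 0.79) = -4.4704*m^5 - 10.2448*m^4 + 6.8002*m^3 + 7.3101*m^2 - 17.7141*m + 3.16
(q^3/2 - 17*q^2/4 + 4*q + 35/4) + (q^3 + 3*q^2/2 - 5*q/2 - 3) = 3*q^3/2 - 11*q^2/4 + 3*q/2 + 23/4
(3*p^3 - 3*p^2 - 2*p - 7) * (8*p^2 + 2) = 24*p^5 - 24*p^4 - 10*p^3 - 62*p^2 - 4*p - 14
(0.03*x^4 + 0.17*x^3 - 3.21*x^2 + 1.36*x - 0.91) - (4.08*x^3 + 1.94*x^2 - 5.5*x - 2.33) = 0.03*x^4 - 3.91*x^3 - 5.15*x^2 + 6.86*x + 1.42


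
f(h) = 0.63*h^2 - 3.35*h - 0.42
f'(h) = 1.26*h - 3.35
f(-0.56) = 1.65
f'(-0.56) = -4.06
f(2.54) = -4.86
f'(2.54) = -0.15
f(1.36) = -3.81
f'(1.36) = -1.64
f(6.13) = 2.72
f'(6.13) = 4.37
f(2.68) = -4.87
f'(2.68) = 0.03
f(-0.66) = 2.07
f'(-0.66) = -4.18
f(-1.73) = 7.26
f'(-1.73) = -5.53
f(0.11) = -0.78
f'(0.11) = -3.21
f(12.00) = 50.10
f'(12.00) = 11.77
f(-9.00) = 80.76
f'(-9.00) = -14.69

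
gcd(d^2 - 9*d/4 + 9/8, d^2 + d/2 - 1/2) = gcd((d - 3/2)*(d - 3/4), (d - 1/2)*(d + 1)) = 1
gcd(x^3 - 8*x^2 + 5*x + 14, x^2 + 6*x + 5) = x + 1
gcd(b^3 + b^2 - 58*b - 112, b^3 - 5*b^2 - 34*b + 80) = b - 8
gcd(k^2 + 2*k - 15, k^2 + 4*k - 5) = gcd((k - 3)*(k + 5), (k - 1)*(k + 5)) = k + 5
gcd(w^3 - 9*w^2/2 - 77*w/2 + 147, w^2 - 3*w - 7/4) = w - 7/2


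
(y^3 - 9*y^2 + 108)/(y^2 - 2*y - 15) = (y^2 - 12*y + 36)/(y - 5)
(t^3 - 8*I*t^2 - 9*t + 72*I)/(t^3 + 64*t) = (t^2 - 9)/(t*(t + 8*I))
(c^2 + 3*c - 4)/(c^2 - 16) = (c - 1)/(c - 4)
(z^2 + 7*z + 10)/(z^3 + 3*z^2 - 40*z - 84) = (z + 5)/(z^2 + z - 42)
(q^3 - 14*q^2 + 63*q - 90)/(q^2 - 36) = (q^2 - 8*q + 15)/(q + 6)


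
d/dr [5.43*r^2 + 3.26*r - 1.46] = 10.86*r + 3.26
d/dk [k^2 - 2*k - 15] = 2*k - 2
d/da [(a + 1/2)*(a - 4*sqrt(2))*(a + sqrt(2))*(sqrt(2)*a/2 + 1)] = 2*sqrt(2)*a^3 - 6*a^2 + 3*sqrt(2)*a^2/4 - 14*sqrt(2)*a - 2*a - 8 - 7*sqrt(2)/2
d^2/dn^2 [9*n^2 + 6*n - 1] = 18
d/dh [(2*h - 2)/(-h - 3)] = -8/(h + 3)^2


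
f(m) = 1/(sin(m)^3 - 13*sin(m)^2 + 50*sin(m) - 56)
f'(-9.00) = 0.01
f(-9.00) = -0.01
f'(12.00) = -0.00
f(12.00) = -0.01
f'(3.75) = 0.01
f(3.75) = -0.01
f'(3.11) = 0.02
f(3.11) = -0.02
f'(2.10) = 0.03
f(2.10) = -0.05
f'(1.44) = -0.01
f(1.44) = -0.05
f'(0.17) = -0.02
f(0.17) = -0.02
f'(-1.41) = -0.00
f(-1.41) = -0.01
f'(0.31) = -0.02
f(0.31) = -0.02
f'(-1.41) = -0.00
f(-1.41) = -0.01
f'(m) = (-3*sin(m)^2*cos(m) + 26*sin(m)*cos(m) - 50*cos(m))/(sin(m)^3 - 13*sin(m)^2 + 50*sin(m) - 56)^2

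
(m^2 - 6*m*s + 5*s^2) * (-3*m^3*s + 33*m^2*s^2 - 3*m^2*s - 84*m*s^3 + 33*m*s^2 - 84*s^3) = -3*m^5*s + 51*m^4*s^2 - 3*m^4*s - 297*m^3*s^3 + 51*m^3*s^2 + 669*m^2*s^4 - 297*m^2*s^3 - 420*m*s^5 + 669*m*s^4 - 420*s^5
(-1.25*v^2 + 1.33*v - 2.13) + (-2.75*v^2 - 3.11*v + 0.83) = -4.0*v^2 - 1.78*v - 1.3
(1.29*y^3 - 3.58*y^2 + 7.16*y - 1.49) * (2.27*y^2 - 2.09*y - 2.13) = 2.9283*y^5 - 10.8227*y^4 + 20.9877*y^3 - 10.7213*y^2 - 12.1367*y + 3.1737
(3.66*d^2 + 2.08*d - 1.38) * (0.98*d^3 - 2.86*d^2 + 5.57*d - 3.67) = 3.5868*d^5 - 8.4292*d^4 + 13.085*d^3 + 2.1002*d^2 - 15.3202*d + 5.0646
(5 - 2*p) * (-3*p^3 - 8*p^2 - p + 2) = 6*p^4 + p^3 - 38*p^2 - 9*p + 10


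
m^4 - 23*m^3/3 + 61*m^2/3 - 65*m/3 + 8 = (m - 3)*(m - 8/3)*(m - 1)^2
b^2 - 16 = (b - 4)*(b + 4)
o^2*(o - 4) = o^3 - 4*o^2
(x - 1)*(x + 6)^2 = x^3 + 11*x^2 + 24*x - 36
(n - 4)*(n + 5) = n^2 + n - 20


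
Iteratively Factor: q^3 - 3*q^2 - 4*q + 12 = (q - 2)*(q^2 - q - 6) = (q - 2)*(q + 2)*(q - 3)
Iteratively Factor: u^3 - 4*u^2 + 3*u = (u - 1)*(u^2 - 3*u) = u*(u - 1)*(u - 3)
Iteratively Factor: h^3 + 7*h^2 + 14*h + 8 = (h + 1)*(h^2 + 6*h + 8) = (h + 1)*(h + 4)*(h + 2)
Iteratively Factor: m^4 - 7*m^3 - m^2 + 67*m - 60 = (m + 3)*(m^3 - 10*m^2 + 29*m - 20) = (m - 5)*(m + 3)*(m^2 - 5*m + 4) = (m - 5)*(m - 4)*(m + 3)*(m - 1)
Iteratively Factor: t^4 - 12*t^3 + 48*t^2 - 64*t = (t - 4)*(t^3 - 8*t^2 + 16*t) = (t - 4)^2*(t^2 - 4*t) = t*(t - 4)^2*(t - 4)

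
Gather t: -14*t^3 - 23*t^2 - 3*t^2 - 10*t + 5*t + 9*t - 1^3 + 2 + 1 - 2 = -14*t^3 - 26*t^2 + 4*t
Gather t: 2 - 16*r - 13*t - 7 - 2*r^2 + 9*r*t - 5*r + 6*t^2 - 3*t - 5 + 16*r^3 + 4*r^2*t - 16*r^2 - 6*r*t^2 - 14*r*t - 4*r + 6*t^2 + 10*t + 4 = 16*r^3 - 18*r^2 - 25*r + t^2*(12 - 6*r) + t*(4*r^2 - 5*r - 6) - 6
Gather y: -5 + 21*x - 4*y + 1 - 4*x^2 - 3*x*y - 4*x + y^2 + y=-4*x^2 + 17*x + y^2 + y*(-3*x - 3) - 4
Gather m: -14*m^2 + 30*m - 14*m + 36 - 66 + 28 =-14*m^2 + 16*m - 2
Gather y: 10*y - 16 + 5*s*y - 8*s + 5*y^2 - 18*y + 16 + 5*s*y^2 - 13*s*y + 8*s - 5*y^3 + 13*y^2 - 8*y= -5*y^3 + y^2*(5*s + 18) + y*(-8*s - 16)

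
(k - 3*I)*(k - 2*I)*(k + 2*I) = k^3 - 3*I*k^2 + 4*k - 12*I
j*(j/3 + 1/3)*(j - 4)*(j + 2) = j^4/3 - j^3/3 - 10*j^2/3 - 8*j/3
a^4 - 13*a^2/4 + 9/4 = (a - 3/2)*(a - 1)*(a + 1)*(a + 3/2)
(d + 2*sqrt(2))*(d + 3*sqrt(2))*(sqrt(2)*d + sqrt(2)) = sqrt(2)*d^3 + sqrt(2)*d^2 + 10*d^2 + 10*d + 12*sqrt(2)*d + 12*sqrt(2)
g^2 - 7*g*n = g*(g - 7*n)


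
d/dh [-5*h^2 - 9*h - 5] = -10*h - 9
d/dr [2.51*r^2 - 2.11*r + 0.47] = 5.02*r - 2.11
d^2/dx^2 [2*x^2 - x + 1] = 4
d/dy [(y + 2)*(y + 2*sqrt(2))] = 2*y + 2 + 2*sqrt(2)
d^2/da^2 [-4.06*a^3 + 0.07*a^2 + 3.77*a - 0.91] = 0.14 - 24.36*a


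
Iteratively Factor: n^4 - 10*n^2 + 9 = (n + 3)*(n^3 - 3*n^2 - n + 3) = (n - 1)*(n + 3)*(n^2 - 2*n - 3) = (n - 1)*(n + 1)*(n + 3)*(n - 3)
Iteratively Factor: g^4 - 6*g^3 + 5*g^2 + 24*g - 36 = (g - 3)*(g^3 - 3*g^2 - 4*g + 12) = (g - 3)*(g - 2)*(g^2 - g - 6) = (g - 3)*(g - 2)*(g + 2)*(g - 3)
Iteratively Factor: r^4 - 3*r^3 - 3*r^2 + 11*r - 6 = (r + 2)*(r^3 - 5*r^2 + 7*r - 3) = (r - 1)*(r + 2)*(r^2 - 4*r + 3) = (r - 3)*(r - 1)*(r + 2)*(r - 1)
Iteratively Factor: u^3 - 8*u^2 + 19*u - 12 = (u - 3)*(u^2 - 5*u + 4) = (u - 4)*(u - 3)*(u - 1)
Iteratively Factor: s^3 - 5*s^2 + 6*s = (s - 3)*(s^2 - 2*s) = (s - 3)*(s - 2)*(s)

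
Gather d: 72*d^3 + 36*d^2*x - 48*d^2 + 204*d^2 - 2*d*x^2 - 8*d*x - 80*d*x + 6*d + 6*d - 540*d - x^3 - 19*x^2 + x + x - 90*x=72*d^3 + d^2*(36*x + 156) + d*(-2*x^2 - 88*x - 528) - x^3 - 19*x^2 - 88*x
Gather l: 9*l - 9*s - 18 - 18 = 9*l - 9*s - 36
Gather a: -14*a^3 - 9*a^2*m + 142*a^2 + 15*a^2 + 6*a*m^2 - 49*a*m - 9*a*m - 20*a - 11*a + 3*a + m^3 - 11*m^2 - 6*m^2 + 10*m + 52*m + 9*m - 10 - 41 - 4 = -14*a^3 + a^2*(157 - 9*m) + a*(6*m^2 - 58*m - 28) + m^3 - 17*m^2 + 71*m - 55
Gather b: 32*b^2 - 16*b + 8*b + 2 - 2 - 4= 32*b^2 - 8*b - 4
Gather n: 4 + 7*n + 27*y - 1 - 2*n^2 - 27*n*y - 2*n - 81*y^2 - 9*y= -2*n^2 + n*(5 - 27*y) - 81*y^2 + 18*y + 3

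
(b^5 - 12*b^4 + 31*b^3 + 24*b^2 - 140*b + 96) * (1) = b^5 - 12*b^4 + 31*b^3 + 24*b^2 - 140*b + 96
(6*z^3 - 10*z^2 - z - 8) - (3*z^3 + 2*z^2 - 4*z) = 3*z^3 - 12*z^2 + 3*z - 8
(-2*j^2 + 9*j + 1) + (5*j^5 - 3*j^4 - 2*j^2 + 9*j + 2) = 5*j^5 - 3*j^4 - 4*j^2 + 18*j + 3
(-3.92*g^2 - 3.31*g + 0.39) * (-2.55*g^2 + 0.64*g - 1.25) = 9.996*g^4 + 5.9317*g^3 + 1.7871*g^2 + 4.3871*g - 0.4875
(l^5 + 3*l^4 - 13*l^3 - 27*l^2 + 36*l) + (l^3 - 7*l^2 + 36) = l^5 + 3*l^4 - 12*l^3 - 34*l^2 + 36*l + 36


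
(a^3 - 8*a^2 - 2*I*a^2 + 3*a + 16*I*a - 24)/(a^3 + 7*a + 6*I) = (a - 8)/(a + 2*I)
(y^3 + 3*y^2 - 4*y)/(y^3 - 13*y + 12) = y/(y - 3)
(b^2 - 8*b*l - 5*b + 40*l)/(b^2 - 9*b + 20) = (b - 8*l)/(b - 4)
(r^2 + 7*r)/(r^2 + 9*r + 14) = r/(r + 2)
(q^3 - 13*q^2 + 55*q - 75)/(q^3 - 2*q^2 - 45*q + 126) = (q^2 - 10*q + 25)/(q^2 + q - 42)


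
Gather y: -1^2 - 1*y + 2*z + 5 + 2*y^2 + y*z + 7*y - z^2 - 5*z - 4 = 2*y^2 + y*(z + 6) - z^2 - 3*z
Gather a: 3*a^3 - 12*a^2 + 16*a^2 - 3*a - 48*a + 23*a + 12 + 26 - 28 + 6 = 3*a^3 + 4*a^2 - 28*a + 16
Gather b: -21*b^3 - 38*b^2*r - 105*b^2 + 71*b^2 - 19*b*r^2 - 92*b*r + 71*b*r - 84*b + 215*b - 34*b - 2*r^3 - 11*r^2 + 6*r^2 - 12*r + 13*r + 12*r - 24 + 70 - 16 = -21*b^3 + b^2*(-38*r - 34) + b*(-19*r^2 - 21*r + 97) - 2*r^3 - 5*r^2 + 13*r + 30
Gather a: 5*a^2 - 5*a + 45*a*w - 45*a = 5*a^2 + a*(45*w - 50)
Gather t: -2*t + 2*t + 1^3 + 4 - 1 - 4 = 0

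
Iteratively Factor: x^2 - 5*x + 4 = (x - 1)*(x - 4)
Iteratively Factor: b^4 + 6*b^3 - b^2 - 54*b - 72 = (b - 3)*(b^3 + 9*b^2 + 26*b + 24) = (b - 3)*(b + 2)*(b^2 + 7*b + 12) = (b - 3)*(b + 2)*(b + 3)*(b + 4)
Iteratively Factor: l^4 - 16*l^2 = (l - 4)*(l^3 + 4*l^2) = l*(l - 4)*(l^2 + 4*l) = l*(l - 4)*(l + 4)*(l)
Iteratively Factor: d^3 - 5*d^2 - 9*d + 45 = (d - 3)*(d^2 - 2*d - 15) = (d - 5)*(d - 3)*(d + 3)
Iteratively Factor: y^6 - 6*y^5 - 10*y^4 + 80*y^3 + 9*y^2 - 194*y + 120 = (y - 5)*(y^5 - y^4 - 15*y^3 + 5*y^2 + 34*y - 24) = (y - 5)*(y - 1)*(y^4 - 15*y^2 - 10*y + 24) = (y - 5)*(y - 4)*(y - 1)*(y^3 + 4*y^2 + y - 6) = (y - 5)*(y - 4)*(y - 1)^2*(y^2 + 5*y + 6) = (y - 5)*(y - 4)*(y - 1)^2*(y + 2)*(y + 3)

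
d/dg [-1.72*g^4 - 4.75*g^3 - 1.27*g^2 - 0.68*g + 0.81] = -6.88*g^3 - 14.25*g^2 - 2.54*g - 0.68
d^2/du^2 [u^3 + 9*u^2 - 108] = 6*u + 18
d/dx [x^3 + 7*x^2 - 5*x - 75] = 3*x^2 + 14*x - 5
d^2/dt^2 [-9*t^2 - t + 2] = -18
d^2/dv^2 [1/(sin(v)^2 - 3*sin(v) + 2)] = (-4*sin(v)^3 + 5*sin(v)^2 + 10*sin(v) - 14)/((sin(v) - 2)^3*(sin(v) - 1)^2)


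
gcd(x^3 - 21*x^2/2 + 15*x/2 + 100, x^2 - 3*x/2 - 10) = x + 5/2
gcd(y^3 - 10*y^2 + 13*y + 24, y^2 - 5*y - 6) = y + 1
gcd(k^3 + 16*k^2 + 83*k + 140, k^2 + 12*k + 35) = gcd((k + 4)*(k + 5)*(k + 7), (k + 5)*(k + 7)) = k^2 + 12*k + 35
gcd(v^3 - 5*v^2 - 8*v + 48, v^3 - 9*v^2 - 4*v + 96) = v^2 - v - 12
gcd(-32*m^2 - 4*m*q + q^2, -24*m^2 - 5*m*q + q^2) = -8*m + q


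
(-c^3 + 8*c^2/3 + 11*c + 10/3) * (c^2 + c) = -c^5 + 5*c^4/3 + 41*c^3/3 + 43*c^2/3 + 10*c/3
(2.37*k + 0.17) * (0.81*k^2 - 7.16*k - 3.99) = 1.9197*k^3 - 16.8315*k^2 - 10.6735*k - 0.6783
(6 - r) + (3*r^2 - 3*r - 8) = 3*r^2 - 4*r - 2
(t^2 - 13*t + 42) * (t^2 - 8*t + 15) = t^4 - 21*t^3 + 161*t^2 - 531*t + 630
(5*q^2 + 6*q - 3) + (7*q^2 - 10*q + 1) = 12*q^2 - 4*q - 2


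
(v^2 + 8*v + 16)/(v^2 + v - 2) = (v^2 + 8*v + 16)/(v^2 + v - 2)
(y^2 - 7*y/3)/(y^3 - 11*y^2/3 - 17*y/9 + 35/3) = 3*y/(3*y^2 - 4*y - 15)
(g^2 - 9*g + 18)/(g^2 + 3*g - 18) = (g - 6)/(g + 6)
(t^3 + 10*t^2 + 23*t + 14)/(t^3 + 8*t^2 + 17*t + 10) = (t + 7)/(t + 5)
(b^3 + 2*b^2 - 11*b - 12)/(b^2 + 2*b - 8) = (b^2 - 2*b - 3)/(b - 2)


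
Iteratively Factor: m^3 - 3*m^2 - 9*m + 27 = (m - 3)*(m^2 - 9) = (m - 3)*(m + 3)*(m - 3)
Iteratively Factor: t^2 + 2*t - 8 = (t + 4)*(t - 2)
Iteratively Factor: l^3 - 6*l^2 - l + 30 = (l - 3)*(l^2 - 3*l - 10) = (l - 5)*(l - 3)*(l + 2)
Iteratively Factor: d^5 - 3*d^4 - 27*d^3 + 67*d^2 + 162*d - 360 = (d - 2)*(d^4 - d^3 - 29*d^2 + 9*d + 180) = (d - 2)*(d + 3)*(d^3 - 4*d^2 - 17*d + 60) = (d - 3)*(d - 2)*(d + 3)*(d^2 - d - 20) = (d - 5)*(d - 3)*(d - 2)*(d + 3)*(d + 4)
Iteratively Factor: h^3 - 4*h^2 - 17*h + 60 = (h - 3)*(h^2 - h - 20) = (h - 3)*(h + 4)*(h - 5)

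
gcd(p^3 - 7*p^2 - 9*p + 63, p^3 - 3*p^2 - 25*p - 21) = p^2 - 4*p - 21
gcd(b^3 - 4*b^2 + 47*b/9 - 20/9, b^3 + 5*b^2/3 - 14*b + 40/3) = b - 4/3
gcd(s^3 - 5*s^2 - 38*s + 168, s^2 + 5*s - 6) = s + 6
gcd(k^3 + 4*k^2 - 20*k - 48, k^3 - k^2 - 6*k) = k + 2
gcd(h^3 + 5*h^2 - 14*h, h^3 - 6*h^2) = h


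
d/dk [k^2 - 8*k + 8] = 2*k - 8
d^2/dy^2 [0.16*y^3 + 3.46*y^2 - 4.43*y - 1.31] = 0.96*y + 6.92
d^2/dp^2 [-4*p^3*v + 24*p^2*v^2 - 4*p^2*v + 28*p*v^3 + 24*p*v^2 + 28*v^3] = 8*v*(-3*p + 6*v - 1)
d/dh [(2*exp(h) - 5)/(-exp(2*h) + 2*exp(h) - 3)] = 2*(-(1 - exp(h))*(2*exp(h) - 5) - exp(2*h) + 2*exp(h) - 3)*exp(h)/(exp(2*h) - 2*exp(h) + 3)^2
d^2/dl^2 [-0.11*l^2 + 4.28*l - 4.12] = -0.220000000000000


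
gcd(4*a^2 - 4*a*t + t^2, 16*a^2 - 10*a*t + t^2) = -2*a + t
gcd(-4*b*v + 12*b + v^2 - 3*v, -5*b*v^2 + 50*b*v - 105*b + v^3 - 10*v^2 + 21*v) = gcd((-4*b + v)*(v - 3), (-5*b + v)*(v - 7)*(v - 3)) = v - 3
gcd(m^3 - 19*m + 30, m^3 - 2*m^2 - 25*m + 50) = m^2 + 3*m - 10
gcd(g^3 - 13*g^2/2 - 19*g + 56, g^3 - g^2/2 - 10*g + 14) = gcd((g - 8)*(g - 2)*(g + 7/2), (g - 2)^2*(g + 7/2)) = g^2 + 3*g/2 - 7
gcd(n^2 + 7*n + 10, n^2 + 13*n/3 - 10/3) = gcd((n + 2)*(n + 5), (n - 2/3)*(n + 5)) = n + 5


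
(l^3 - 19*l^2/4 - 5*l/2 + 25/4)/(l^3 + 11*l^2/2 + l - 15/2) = (4*l^2 - 15*l - 25)/(2*(2*l^2 + 13*l + 15))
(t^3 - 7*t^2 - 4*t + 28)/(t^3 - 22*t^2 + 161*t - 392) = (t^2 - 4)/(t^2 - 15*t + 56)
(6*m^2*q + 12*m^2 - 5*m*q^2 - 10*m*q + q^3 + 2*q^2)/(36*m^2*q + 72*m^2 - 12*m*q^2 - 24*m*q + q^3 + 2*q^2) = (6*m^2 - 5*m*q + q^2)/(36*m^2 - 12*m*q + q^2)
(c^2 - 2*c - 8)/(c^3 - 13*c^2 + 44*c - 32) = (c + 2)/(c^2 - 9*c + 8)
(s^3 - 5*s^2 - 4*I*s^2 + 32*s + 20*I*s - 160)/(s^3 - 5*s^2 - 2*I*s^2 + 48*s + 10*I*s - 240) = (s + 4*I)/(s + 6*I)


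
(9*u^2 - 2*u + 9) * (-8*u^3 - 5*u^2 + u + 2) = -72*u^5 - 29*u^4 - 53*u^3 - 29*u^2 + 5*u + 18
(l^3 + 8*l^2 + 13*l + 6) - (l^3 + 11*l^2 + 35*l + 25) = -3*l^2 - 22*l - 19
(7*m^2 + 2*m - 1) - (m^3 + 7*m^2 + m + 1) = -m^3 + m - 2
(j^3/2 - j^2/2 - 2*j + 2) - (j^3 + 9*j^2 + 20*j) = -j^3/2 - 19*j^2/2 - 22*j + 2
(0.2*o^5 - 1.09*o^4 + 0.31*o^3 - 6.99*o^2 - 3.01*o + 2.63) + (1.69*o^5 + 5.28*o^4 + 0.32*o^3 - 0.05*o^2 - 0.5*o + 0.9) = 1.89*o^5 + 4.19*o^4 + 0.63*o^3 - 7.04*o^2 - 3.51*o + 3.53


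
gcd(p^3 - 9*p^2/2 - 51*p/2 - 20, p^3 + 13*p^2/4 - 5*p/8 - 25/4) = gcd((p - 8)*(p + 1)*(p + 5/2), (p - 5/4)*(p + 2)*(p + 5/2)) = p + 5/2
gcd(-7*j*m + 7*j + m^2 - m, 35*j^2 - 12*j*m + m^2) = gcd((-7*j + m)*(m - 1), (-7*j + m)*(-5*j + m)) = 7*j - m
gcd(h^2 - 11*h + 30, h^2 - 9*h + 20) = h - 5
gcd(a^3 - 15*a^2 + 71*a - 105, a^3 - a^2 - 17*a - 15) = a - 5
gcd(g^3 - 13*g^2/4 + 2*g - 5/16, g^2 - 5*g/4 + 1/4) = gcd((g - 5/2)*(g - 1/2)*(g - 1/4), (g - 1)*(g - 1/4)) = g - 1/4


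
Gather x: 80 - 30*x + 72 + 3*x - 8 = 144 - 27*x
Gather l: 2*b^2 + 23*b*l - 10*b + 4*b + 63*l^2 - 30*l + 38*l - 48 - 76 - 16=2*b^2 - 6*b + 63*l^2 + l*(23*b + 8) - 140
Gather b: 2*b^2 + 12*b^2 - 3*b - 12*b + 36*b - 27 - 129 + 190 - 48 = 14*b^2 + 21*b - 14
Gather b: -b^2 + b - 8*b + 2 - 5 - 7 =-b^2 - 7*b - 10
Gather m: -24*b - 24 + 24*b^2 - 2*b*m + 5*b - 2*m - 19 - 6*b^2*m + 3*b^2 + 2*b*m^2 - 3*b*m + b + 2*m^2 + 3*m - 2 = 27*b^2 - 18*b + m^2*(2*b + 2) + m*(-6*b^2 - 5*b + 1) - 45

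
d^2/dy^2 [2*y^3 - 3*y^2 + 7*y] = 12*y - 6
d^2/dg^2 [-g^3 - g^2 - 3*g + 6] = -6*g - 2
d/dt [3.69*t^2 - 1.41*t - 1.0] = 7.38*t - 1.41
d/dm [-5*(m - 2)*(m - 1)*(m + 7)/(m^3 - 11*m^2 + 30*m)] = 5*(15*m^4 - 98*m^3 + 131*m^2 - 308*m + 420)/(m^2*(m^4 - 22*m^3 + 181*m^2 - 660*m + 900))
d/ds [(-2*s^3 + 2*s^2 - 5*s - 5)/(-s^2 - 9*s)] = (2*s^4 + 36*s^3 - 23*s^2 - 10*s - 45)/(s^2*(s^2 + 18*s + 81))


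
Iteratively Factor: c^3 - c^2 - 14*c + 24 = (c - 2)*(c^2 + c - 12) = (c - 3)*(c - 2)*(c + 4)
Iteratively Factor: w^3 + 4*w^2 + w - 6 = (w + 2)*(w^2 + 2*w - 3) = (w - 1)*(w + 2)*(w + 3)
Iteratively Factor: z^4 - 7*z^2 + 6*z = (z - 2)*(z^3 + 2*z^2 - 3*z) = (z - 2)*(z + 3)*(z^2 - z) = (z - 2)*(z - 1)*(z + 3)*(z)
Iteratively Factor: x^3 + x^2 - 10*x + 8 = (x + 4)*(x^2 - 3*x + 2) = (x - 1)*(x + 4)*(x - 2)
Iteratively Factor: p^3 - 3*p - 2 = (p - 2)*(p^2 + 2*p + 1) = (p - 2)*(p + 1)*(p + 1)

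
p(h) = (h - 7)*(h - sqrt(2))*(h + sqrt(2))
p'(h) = (h - 7)*(h - sqrt(2)) + (h - 7)*(h + sqrt(2)) + (h - sqrt(2))*(h + sqrt(2))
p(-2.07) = -20.72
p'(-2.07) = 39.83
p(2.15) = -12.72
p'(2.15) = -18.23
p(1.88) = -7.86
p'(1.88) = -17.72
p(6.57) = -17.70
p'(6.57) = 35.51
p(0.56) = 10.86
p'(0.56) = -8.90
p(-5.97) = -436.32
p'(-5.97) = 188.50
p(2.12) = -12.17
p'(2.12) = -18.20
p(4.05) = -42.49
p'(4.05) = -9.49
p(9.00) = 158.00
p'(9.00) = 115.00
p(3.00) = -28.00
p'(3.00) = -17.00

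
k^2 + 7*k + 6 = (k + 1)*(k + 6)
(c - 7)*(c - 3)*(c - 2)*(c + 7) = c^4 - 5*c^3 - 43*c^2 + 245*c - 294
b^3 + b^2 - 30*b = b*(b - 5)*(b + 6)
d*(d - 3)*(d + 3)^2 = d^4 + 3*d^3 - 9*d^2 - 27*d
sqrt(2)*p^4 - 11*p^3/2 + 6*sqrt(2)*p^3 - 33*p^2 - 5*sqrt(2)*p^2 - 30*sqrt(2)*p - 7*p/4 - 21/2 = (p + 6)*(p - 7*sqrt(2)/2)*(p + sqrt(2)/2)*(sqrt(2)*p + 1/2)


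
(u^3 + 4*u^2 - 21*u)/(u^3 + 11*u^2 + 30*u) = (u^2 + 4*u - 21)/(u^2 + 11*u + 30)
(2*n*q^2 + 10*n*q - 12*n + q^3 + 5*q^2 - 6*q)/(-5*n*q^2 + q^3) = (-2*n*q^2 - 10*n*q + 12*n - q^3 - 5*q^2 + 6*q)/(q^2*(5*n - q))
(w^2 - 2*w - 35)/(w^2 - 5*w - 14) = (w + 5)/(w + 2)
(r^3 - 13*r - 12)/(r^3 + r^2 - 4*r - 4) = (r^2 - r - 12)/(r^2 - 4)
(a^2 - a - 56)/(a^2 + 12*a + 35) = (a - 8)/(a + 5)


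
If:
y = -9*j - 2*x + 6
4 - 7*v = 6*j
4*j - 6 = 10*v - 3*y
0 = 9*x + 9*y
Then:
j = 208/277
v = -20/277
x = -210/277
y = 210/277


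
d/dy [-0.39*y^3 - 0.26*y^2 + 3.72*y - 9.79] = -1.17*y^2 - 0.52*y + 3.72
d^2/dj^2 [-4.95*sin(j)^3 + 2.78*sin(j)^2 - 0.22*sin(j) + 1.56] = 3.9325*sin(j) - 11.1375*sin(3*j) + 5.56*cos(2*j)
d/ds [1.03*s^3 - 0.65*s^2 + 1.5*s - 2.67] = 3.09*s^2 - 1.3*s + 1.5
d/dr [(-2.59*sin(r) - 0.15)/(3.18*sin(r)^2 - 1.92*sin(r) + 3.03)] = (8.2362*sin(r)^2 + 0.954*sin(r) - 8.1357)*cos(r)/(10.1124*sin(r)^4 - 12.2112*sin(r)^3 + 22.9572*sin(r)^2 - 11.6352*sin(r) + 9.1809)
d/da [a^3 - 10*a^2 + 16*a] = 3*a^2 - 20*a + 16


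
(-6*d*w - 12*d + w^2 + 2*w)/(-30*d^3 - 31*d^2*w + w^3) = (w + 2)/(5*d^2 + 6*d*w + w^2)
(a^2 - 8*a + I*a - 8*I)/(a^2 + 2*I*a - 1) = (a - 8)/(a + I)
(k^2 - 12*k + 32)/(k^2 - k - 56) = (k - 4)/(k + 7)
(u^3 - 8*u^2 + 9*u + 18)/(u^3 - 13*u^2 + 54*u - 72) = (u + 1)/(u - 4)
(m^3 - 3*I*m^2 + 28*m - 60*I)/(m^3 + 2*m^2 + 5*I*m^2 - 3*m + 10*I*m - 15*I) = (m^2 - 8*I*m - 12)/(m^2 + 2*m - 3)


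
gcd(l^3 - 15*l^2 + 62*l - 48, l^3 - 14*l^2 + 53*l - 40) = l^2 - 9*l + 8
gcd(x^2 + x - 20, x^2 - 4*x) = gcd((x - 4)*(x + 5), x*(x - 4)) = x - 4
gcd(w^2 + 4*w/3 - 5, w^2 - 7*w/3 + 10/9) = w - 5/3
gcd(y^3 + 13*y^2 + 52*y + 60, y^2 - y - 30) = y + 5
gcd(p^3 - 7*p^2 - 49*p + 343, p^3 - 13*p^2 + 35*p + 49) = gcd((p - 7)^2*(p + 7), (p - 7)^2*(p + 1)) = p^2 - 14*p + 49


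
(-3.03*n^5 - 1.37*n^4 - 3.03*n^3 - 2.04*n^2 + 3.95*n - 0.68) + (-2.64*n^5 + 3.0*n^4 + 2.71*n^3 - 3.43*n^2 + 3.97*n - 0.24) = -5.67*n^5 + 1.63*n^4 - 0.32*n^3 - 5.47*n^2 + 7.92*n - 0.92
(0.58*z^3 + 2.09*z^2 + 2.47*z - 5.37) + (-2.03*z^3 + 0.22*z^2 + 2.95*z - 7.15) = -1.45*z^3 + 2.31*z^2 + 5.42*z - 12.52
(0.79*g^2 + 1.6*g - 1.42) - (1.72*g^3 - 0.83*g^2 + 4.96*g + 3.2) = -1.72*g^3 + 1.62*g^2 - 3.36*g - 4.62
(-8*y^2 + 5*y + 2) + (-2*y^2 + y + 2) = -10*y^2 + 6*y + 4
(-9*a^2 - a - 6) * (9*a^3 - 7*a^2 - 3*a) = -81*a^5 + 54*a^4 - 20*a^3 + 45*a^2 + 18*a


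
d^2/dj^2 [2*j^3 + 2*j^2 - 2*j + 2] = 12*j + 4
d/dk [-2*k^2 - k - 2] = -4*k - 1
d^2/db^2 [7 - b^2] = -2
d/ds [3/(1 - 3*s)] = 9/(3*s - 1)^2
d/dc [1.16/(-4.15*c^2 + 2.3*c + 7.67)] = (9.628*c - 2.668)/(-4.15*c^2 + 2.3*c + 7.67)^2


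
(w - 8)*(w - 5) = w^2 - 13*w + 40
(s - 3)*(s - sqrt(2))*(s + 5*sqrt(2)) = s^3 - 3*s^2 + 4*sqrt(2)*s^2 - 12*sqrt(2)*s - 10*s + 30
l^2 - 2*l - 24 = (l - 6)*(l + 4)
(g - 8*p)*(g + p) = g^2 - 7*g*p - 8*p^2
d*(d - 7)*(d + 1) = d^3 - 6*d^2 - 7*d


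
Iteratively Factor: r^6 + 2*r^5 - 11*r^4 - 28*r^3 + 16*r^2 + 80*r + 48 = (r + 1)*(r^5 + r^4 - 12*r^3 - 16*r^2 + 32*r + 48) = (r + 1)*(r + 2)*(r^4 - r^3 - 10*r^2 + 4*r + 24) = (r - 3)*(r + 1)*(r + 2)*(r^3 + 2*r^2 - 4*r - 8) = (r - 3)*(r + 1)*(r + 2)^2*(r^2 - 4) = (r - 3)*(r + 1)*(r + 2)^3*(r - 2)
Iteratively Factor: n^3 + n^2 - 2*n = (n + 2)*(n^2 - n) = (n - 1)*(n + 2)*(n)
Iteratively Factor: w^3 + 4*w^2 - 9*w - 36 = (w - 3)*(w^2 + 7*w + 12) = (w - 3)*(w + 4)*(w + 3)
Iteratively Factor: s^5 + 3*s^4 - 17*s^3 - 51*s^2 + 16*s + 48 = (s + 4)*(s^4 - s^3 - 13*s^2 + s + 12) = (s + 1)*(s + 4)*(s^3 - 2*s^2 - 11*s + 12) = (s - 4)*(s + 1)*(s + 4)*(s^2 + 2*s - 3) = (s - 4)*(s - 1)*(s + 1)*(s + 4)*(s + 3)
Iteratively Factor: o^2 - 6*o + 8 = (o - 2)*(o - 4)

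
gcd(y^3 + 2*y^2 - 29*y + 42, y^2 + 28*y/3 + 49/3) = y + 7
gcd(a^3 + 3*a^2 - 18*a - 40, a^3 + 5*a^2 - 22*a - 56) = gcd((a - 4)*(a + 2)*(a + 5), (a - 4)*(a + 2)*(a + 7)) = a^2 - 2*a - 8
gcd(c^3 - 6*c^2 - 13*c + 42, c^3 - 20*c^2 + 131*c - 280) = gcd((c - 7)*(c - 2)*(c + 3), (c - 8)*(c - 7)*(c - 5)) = c - 7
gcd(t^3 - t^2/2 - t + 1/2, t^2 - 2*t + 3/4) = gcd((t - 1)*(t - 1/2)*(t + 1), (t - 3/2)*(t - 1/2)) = t - 1/2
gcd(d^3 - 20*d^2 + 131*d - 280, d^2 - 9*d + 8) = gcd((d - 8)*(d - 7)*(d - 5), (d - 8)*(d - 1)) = d - 8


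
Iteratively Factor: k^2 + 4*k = (k + 4)*(k)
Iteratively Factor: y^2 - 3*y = (y - 3)*(y)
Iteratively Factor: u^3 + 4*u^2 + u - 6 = (u + 2)*(u^2 + 2*u - 3) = (u - 1)*(u + 2)*(u + 3)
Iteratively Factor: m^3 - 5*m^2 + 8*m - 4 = (m - 1)*(m^2 - 4*m + 4) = (m - 2)*(m - 1)*(m - 2)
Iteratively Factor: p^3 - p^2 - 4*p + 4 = (p + 2)*(p^2 - 3*p + 2) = (p - 1)*(p + 2)*(p - 2)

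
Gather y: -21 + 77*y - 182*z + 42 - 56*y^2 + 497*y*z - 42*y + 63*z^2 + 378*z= -56*y^2 + y*(497*z + 35) + 63*z^2 + 196*z + 21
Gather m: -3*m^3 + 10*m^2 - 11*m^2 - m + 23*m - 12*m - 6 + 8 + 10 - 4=-3*m^3 - m^2 + 10*m + 8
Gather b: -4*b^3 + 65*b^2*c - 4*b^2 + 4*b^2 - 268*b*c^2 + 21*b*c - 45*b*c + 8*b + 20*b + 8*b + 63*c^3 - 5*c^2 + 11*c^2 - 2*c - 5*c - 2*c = -4*b^3 + 65*b^2*c + b*(-268*c^2 - 24*c + 36) + 63*c^3 + 6*c^2 - 9*c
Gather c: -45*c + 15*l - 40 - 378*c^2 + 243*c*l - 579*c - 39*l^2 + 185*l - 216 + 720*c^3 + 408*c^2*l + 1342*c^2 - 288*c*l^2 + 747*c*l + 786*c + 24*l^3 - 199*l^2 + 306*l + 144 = 720*c^3 + c^2*(408*l + 964) + c*(-288*l^2 + 990*l + 162) + 24*l^3 - 238*l^2 + 506*l - 112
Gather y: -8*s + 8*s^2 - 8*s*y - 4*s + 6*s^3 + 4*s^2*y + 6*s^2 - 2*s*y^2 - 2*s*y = 6*s^3 + 14*s^2 - 2*s*y^2 - 12*s + y*(4*s^2 - 10*s)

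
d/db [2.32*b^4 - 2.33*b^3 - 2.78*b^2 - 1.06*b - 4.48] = 9.28*b^3 - 6.99*b^2 - 5.56*b - 1.06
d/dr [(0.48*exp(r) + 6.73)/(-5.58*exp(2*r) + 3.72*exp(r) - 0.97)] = (2.6784*exp(2*r) + 75.1068*exp(r) - 25.5012)*exp(r)/(31.1364*exp(4*r) - 41.5152*exp(3*r) + 24.6636*exp(2*r) - 7.2168*exp(r) + 0.9409)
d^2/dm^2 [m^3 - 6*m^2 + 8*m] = 6*m - 12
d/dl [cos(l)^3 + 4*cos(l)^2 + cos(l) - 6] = (3*sin(l)^2 - 8*cos(l) - 4)*sin(l)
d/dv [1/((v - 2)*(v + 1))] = (1 - 2*v)/(v^4 - 2*v^3 - 3*v^2 + 4*v + 4)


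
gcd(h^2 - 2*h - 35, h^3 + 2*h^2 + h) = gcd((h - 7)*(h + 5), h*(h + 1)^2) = 1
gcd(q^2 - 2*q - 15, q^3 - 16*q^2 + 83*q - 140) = q - 5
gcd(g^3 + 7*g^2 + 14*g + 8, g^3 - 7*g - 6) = g^2 + 3*g + 2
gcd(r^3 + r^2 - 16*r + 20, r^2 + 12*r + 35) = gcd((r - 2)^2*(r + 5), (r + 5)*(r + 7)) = r + 5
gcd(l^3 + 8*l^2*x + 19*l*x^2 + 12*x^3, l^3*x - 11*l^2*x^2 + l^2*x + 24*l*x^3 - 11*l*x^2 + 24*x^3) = 1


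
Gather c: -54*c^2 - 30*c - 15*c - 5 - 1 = -54*c^2 - 45*c - 6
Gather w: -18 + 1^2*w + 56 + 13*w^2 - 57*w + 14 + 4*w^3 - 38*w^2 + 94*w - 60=4*w^3 - 25*w^2 + 38*w - 8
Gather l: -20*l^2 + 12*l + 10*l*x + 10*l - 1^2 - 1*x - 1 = -20*l^2 + l*(10*x + 22) - x - 2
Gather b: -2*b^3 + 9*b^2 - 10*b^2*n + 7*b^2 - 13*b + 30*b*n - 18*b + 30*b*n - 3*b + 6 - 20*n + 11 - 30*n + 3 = -2*b^3 + b^2*(16 - 10*n) + b*(60*n - 34) - 50*n + 20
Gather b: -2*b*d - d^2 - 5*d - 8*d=-2*b*d - d^2 - 13*d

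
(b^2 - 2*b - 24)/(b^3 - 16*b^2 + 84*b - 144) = (b + 4)/(b^2 - 10*b + 24)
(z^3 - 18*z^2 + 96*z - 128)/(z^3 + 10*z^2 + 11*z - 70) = (z^2 - 16*z + 64)/(z^2 + 12*z + 35)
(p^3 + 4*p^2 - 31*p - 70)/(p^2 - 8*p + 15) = (p^2 + 9*p + 14)/(p - 3)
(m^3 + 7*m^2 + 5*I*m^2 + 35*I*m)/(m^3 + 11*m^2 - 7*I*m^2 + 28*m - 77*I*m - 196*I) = m*(m + 5*I)/(m^2 + m*(4 - 7*I) - 28*I)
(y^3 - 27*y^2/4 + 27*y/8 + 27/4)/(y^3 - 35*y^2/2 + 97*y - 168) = (8*y^2 - 6*y - 9)/(4*(2*y^2 - 23*y + 56))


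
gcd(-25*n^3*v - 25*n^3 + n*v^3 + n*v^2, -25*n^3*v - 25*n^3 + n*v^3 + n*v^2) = -25*n^3*v - 25*n^3 + n*v^3 + n*v^2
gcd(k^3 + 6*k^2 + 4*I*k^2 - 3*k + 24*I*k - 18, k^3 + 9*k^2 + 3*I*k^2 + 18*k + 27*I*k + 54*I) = k^2 + k*(6 + 3*I) + 18*I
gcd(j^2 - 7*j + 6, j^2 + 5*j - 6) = j - 1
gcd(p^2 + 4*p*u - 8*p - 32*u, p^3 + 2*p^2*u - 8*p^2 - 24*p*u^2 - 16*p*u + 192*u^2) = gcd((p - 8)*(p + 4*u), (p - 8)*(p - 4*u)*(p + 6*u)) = p - 8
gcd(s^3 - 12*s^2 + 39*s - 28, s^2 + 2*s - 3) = s - 1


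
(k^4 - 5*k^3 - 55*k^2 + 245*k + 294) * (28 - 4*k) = -4*k^5 + 48*k^4 + 80*k^3 - 2520*k^2 + 5684*k + 8232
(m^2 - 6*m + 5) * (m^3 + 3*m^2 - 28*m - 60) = m^5 - 3*m^4 - 41*m^3 + 123*m^2 + 220*m - 300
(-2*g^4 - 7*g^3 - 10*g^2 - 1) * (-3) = 6*g^4 + 21*g^3 + 30*g^2 + 3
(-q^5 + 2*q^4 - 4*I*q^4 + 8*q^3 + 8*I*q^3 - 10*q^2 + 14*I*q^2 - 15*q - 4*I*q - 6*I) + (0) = -q^5 + 2*q^4 - 4*I*q^4 + 8*q^3 + 8*I*q^3 - 10*q^2 + 14*I*q^2 - 15*q - 4*I*q - 6*I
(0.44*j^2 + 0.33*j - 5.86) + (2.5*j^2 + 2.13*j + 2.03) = 2.94*j^2 + 2.46*j - 3.83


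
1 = 1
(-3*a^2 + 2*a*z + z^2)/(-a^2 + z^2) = (3*a + z)/(a + z)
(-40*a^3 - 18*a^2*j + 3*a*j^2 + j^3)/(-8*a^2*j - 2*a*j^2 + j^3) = (5*a + j)/j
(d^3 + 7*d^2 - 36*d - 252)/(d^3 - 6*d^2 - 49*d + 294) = (d + 6)/(d - 7)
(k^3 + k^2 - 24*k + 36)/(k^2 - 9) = (k^2 + 4*k - 12)/(k + 3)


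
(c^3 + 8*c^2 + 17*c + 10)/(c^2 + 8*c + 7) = (c^2 + 7*c + 10)/(c + 7)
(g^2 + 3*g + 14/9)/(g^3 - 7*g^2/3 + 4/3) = (g + 7/3)/(g^2 - 3*g + 2)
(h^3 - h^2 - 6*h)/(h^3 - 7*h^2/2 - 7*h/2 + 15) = 2*h/(2*h - 5)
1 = 1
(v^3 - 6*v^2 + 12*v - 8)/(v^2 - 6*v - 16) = (-v^3 + 6*v^2 - 12*v + 8)/(-v^2 + 6*v + 16)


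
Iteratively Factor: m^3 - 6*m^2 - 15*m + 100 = (m + 4)*(m^2 - 10*m + 25) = (m - 5)*(m + 4)*(m - 5)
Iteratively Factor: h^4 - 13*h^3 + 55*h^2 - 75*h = (h - 5)*(h^3 - 8*h^2 + 15*h) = (h - 5)^2*(h^2 - 3*h) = h*(h - 5)^2*(h - 3)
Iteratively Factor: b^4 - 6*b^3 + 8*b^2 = (b - 2)*(b^3 - 4*b^2) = (b - 4)*(b - 2)*(b^2) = b*(b - 4)*(b - 2)*(b)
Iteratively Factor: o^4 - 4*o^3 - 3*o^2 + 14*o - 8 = (o + 2)*(o^3 - 6*o^2 + 9*o - 4) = (o - 1)*(o + 2)*(o^2 - 5*o + 4) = (o - 1)^2*(o + 2)*(o - 4)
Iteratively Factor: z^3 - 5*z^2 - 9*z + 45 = (z - 5)*(z^2 - 9) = (z - 5)*(z - 3)*(z + 3)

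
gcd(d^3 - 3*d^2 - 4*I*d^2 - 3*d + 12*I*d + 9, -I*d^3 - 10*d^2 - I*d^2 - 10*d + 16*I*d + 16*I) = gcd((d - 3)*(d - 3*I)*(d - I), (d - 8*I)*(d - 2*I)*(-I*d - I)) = 1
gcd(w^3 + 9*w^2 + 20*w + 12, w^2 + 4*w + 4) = w + 2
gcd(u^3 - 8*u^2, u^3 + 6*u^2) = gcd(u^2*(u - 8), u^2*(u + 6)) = u^2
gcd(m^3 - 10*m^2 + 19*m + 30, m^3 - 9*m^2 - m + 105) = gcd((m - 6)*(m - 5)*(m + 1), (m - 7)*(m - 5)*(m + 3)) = m - 5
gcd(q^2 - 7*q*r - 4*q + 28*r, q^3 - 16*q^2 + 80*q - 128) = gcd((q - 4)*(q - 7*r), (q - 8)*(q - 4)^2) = q - 4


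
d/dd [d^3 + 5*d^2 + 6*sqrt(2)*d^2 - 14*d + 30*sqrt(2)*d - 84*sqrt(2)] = 3*d^2 + 10*d + 12*sqrt(2)*d - 14 + 30*sqrt(2)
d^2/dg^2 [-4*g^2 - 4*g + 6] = -8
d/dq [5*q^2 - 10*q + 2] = 10*q - 10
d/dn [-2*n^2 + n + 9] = 1 - 4*n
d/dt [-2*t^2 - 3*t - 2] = -4*t - 3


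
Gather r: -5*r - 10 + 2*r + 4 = -3*r - 6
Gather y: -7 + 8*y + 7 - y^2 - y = -y^2 + 7*y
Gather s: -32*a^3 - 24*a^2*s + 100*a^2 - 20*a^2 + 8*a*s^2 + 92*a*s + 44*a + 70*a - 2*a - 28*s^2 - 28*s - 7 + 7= -32*a^3 + 80*a^2 + 112*a + s^2*(8*a - 28) + s*(-24*a^2 + 92*a - 28)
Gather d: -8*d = -8*d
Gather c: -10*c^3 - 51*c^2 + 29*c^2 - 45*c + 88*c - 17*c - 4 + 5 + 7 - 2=-10*c^3 - 22*c^2 + 26*c + 6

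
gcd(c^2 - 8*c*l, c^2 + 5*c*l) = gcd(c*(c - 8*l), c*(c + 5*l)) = c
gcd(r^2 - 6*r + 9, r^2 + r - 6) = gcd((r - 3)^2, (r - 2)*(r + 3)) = 1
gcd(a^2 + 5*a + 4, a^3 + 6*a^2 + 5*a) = a + 1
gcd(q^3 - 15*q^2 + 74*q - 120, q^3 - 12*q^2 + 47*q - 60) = q^2 - 9*q + 20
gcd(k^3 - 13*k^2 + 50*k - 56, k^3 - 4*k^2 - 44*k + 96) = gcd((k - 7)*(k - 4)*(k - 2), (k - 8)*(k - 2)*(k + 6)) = k - 2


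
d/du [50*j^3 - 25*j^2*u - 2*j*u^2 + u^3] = -25*j^2 - 4*j*u + 3*u^2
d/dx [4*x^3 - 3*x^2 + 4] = 6*x*(2*x - 1)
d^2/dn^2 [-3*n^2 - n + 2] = -6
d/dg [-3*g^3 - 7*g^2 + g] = -9*g^2 - 14*g + 1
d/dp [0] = 0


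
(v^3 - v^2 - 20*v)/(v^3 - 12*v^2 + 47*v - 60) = v*(v + 4)/(v^2 - 7*v + 12)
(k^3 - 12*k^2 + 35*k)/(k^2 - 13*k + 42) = k*(k - 5)/(k - 6)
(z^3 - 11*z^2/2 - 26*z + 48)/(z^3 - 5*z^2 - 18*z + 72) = (z^2 - 19*z/2 + 12)/(z^2 - 9*z + 18)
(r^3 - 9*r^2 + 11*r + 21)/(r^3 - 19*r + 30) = (r^2 - 6*r - 7)/(r^2 + 3*r - 10)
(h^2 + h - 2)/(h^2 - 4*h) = (h^2 + h - 2)/(h*(h - 4))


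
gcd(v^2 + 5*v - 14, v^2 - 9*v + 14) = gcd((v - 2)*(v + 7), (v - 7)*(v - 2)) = v - 2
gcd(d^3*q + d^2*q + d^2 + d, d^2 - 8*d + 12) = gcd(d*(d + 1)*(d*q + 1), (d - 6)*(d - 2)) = 1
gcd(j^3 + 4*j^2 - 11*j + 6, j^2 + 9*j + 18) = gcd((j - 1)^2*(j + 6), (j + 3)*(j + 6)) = j + 6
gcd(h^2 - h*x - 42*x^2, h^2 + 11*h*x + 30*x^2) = h + 6*x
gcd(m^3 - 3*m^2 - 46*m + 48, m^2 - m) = m - 1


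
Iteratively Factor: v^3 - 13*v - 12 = (v - 4)*(v^2 + 4*v + 3) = (v - 4)*(v + 3)*(v + 1)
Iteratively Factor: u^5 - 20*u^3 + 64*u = (u + 2)*(u^4 - 2*u^3 - 16*u^2 + 32*u) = (u + 2)*(u + 4)*(u^3 - 6*u^2 + 8*u) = (u - 2)*(u + 2)*(u + 4)*(u^2 - 4*u) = u*(u - 2)*(u + 2)*(u + 4)*(u - 4)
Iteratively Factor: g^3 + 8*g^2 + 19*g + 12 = (g + 3)*(g^2 + 5*g + 4) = (g + 1)*(g + 3)*(g + 4)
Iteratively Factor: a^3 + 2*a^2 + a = (a + 1)*(a^2 + a) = (a + 1)^2*(a)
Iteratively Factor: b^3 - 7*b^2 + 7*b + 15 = (b - 3)*(b^2 - 4*b - 5) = (b - 5)*(b - 3)*(b + 1)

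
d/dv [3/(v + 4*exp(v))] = 3*(-4*exp(v) - 1)/(v + 4*exp(v))^2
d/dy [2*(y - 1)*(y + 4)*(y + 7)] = 6*y^2 + 40*y + 34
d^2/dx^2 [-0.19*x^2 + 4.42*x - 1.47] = -0.380000000000000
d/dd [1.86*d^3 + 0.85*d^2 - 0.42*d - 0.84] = 5.58*d^2 + 1.7*d - 0.42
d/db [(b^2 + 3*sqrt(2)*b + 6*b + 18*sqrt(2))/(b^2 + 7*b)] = (-3*sqrt(2)*b^2 + b^2 - 36*sqrt(2)*b - 126*sqrt(2))/(b^2*(b^2 + 14*b + 49))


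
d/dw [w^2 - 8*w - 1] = 2*w - 8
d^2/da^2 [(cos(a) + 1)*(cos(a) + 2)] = -3*cos(a) - 2*cos(2*a)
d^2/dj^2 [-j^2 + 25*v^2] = -2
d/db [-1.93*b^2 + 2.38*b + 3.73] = 2.38 - 3.86*b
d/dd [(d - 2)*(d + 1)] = 2*d - 1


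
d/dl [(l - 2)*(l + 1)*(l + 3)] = 3*l^2 + 4*l - 5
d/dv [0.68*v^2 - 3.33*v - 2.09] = 1.36*v - 3.33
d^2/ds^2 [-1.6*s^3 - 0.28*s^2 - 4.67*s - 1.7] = -9.6*s - 0.56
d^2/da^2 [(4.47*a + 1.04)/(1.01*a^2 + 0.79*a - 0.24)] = ((2.02*a + 0.79)*(4.04*a + 1.58)*(4.47*a + 1.04) - (27.0882*a + 9.1634)*(1.01*a^2 + 0.79*a - 0.24))/(1.01*a^2 + 0.79*a - 0.24)^3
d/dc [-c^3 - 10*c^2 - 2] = c*(-3*c - 20)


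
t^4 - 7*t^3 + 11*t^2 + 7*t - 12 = (t - 4)*(t - 3)*(t - 1)*(t + 1)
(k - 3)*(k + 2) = k^2 - k - 6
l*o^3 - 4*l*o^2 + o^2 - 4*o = o*(o - 4)*(l*o + 1)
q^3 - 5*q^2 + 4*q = q*(q - 4)*(q - 1)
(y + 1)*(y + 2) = y^2 + 3*y + 2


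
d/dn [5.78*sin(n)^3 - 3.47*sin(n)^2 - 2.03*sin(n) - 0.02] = (17.34*sin(n)^2 - 6.94*sin(n) - 2.03)*cos(n)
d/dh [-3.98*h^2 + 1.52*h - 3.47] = 1.52 - 7.96*h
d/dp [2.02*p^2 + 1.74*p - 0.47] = 4.04*p + 1.74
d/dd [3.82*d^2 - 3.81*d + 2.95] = 7.64*d - 3.81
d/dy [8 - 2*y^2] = -4*y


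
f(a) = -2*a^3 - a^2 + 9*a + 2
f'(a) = -6*a^2 - 2*a + 9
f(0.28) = 4.40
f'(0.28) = 7.97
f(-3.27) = 31.81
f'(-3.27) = -48.62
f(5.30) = -276.14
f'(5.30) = -170.14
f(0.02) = 2.18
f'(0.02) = 8.96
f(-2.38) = 1.88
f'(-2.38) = -20.23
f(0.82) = 7.60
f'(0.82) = 3.33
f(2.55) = -14.72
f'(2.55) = -35.12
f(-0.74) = -4.40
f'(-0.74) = 7.19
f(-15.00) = 6392.00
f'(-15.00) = -1311.00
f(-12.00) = 3206.00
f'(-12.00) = -831.00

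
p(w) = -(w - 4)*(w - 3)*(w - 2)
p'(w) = -(w - 4)*(w - 3) - (w - 4)*(w - 2) - (w - 3)*(w - 2)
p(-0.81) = 51.50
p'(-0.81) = -42.55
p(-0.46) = 37.96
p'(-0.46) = -34.91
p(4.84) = -4.39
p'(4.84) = -9.16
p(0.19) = 19.38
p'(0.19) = -22.69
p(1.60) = 1.34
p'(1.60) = -4.88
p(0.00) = 24.00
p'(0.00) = -26.00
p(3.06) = 0.06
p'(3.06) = 0.99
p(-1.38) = 79.65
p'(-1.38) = -56.55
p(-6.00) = 720.00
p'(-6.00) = -242.00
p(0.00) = 24.00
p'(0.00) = -26.00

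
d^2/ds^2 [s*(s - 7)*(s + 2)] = 6*s - 10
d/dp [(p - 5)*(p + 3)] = 2*p - 2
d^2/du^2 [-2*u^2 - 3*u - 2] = -4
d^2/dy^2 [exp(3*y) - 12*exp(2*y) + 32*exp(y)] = (9*exp(2*y) - 48*exp(y) + 32)*exp(y)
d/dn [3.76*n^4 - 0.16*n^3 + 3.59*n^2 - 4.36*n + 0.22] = 15.04*n^3 - 0.48*n^2 + 7.18*n - 4.36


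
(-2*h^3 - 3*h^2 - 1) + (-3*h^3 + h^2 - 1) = -5*h^3 - 2*h^2 - 2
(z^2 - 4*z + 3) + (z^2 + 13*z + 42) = 2*z^2 + 9*z + 45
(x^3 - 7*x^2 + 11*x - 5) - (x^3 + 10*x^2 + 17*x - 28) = -17*x^2 - 6*x + 23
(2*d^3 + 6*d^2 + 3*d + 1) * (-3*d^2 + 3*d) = -6*d^5 - 12*d^4 + 9*d^3 + 6*d^2 + 3*d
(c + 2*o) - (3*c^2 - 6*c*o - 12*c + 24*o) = -3*c^2 + 6*c*o + 13*c - 22*o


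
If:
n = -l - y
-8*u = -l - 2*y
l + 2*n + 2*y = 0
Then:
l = 0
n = -y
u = y/4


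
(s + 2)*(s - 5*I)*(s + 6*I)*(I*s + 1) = I*s^4 + 2*I*s^3 + 31*I*s^2 + 30*s + 62*I*s + 60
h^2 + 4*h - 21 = (h - 3)*(h + 7)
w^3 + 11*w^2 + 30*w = w*(w + 5)*(w + 6)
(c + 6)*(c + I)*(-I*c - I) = -I*c^3 + c^2 - 7*I*c^2 + 7*c - 6*I*c + 6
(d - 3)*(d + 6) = d^2 + 3*d - 18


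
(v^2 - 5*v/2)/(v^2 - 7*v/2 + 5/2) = v/(v - 1)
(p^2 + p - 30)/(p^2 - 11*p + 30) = (p + 6)/(p - 6)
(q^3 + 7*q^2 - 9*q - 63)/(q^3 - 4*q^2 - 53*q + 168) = (q + 3)/(q - 8)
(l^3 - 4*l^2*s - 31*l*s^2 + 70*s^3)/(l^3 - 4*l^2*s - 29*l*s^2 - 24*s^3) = (-l^3 + 4*l^2*s + 31*l*s^2 - 70*s^3)/(-l^3 + 4*l^2*s + 29*l*s^2 + 24*s^3)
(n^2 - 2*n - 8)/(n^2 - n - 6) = (n - 4)/(n - 3)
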